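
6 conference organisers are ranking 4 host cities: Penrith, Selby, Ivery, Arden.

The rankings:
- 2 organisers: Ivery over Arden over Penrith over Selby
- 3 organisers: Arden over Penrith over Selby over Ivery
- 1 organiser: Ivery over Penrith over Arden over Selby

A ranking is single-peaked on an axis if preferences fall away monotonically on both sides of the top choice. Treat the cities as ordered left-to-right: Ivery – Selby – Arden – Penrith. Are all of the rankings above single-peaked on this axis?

no

Axis positions: Ivery=1, Selby=2, Arden=3, Penrith=4.
Ballot type 1: ranking walks positions 1-3-4-2; Arden is ranked above Selby even though Selby lies between Arden and the peak Ivery on the axis — preferences dip and rise again. Not single-peaked.
Ballot type 2 (peak Arden at position 3): ranking walks positions 3-4-2-1, expanding outward from the peak — single-peaked.
Ballot type 3: ranking walks positions 1-4-3-2; Penrith is ranked above Selby even though Selby lies between Penrith and the peak Ivery on the axis — preferences dip and rise again. Not single-peaked.
Ballot type 1 violates single-peakedness, so the profile is not single-peaked on this axis.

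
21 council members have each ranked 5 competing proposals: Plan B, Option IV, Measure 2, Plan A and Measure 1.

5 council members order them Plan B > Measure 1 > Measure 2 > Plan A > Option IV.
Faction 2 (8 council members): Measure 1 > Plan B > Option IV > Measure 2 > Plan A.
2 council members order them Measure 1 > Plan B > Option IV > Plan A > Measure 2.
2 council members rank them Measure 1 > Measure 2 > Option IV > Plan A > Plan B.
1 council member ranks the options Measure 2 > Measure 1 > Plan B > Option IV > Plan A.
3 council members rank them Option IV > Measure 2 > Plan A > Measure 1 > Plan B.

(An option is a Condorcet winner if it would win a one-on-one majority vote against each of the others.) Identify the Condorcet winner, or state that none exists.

Measure 1

Pairwise majorities:
Plan B–Option IV: Plan B 16–5.
Plan B–Measure 2: Plan B 15–6.
Plan B vs Plan A: Plan B wins 16–5.
Plan B–Measure 1: Measure 1 16–5.
Option IV vs Measure 2: Option IV, 13–8.
Option IV vs Plan A: Option IV wins 16–5.
Option IV vs Measure 1: Measure 1, 18–3.
Measure 2–Plan A: Measure 2 19–2.
Measure 2–Measure 1: Measure 1 17–4.
Plan A vs Measure 1: Measure 1 wins 18–3.
Measure 1 beats each of Plan B, Option IV, Measure 2, Plan A — Measure 1 is the Condorcet winner.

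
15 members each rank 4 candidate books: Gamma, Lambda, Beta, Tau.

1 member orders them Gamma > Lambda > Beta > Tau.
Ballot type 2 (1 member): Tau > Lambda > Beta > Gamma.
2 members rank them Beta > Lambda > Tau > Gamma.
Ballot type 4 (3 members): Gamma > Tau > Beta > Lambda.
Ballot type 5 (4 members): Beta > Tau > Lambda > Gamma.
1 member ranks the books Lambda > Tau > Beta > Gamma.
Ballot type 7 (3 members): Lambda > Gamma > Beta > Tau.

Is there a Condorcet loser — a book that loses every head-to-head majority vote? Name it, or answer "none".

Pairwise majorities:
Gamma vs Lambda: Lambda wins 11–4.
Gamma vs Beta: Gamma is ranked higher on 1+3+3 = 7 ballots, Beta on 8. Beta wins 8–7.
Gamma vs Tau: Tau, 8–7.
Lambda vs Beta: Beta, 9–6.
Lambda vs Tau: Lambda preferred on 1+2+1+3 = 7 ballots; Tau wins 8–7.
Beta–Tau: Beta 10–5.
Only Gamma has no wins; Gamma is the Condorcet loser.

Gamma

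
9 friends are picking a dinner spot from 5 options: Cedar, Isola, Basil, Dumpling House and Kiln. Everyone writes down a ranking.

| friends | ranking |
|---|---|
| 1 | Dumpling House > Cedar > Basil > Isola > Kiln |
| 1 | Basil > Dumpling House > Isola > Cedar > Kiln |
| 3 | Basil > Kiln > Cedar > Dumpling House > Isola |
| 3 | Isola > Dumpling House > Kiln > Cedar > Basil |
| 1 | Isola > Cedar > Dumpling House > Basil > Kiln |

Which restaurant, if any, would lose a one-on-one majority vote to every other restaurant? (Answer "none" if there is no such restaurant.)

none

Head-to-head results (9 friends):
Cedar vs Isola: Isola, 5–4.
Cedar vs Basil: Cedar preferred on 1+3+1 = 5 ballots; Cedar wins 5–4.
Cedar vs Dumpling House: 3+1 = 4 for Cedar, 5 for Dumpling House — Dumpling House by 5–4.
Cedar vs Kiln: 3 to 6, Kiln.
Isola vs Basil: 4 to 5, Basil.
Isola–Dumpling House: Dumpling House 5–4.
Isola–Kiln: Isola 6–3.
Basil vs Dumpling House: 1+3 = 4 for Basil, 5 for Dumpling House — Dumpling House by 5–4.
Basil vs Kiln: Basil wins 6–3.
Dumpling House vs Kiln: Dumpling House wins 6–3.
No restaurant is winless: Cedar beats Basil; Isola beats Cedar; Basil beats Isola; Dumpling House beats Cedar; Kiln beats Cedar. There is no Condorcet loser.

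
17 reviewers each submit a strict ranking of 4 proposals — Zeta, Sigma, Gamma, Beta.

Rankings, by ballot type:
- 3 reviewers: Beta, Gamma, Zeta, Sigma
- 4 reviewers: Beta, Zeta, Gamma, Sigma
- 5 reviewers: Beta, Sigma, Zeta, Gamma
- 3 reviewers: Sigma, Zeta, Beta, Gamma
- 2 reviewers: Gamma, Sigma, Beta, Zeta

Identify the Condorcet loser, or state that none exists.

Pairwise majorities:
Zeta vs Sigma: Sigma, 10–7.
Zeta vs Gamma: Zeta preferred on 4+5+3 = 12 ballots; Zeta wins 12–5.
Zeta vs Beta: 3 for Zeta, 14 for Beta — Beta by 14–3.
Sigma vs Gamma: Sigma preferred on 5+3 = 8 ballots; Gamma wins 9–8.
Sigma vs Beta: Beta, 12–5.
Gamma vs Beta: Gamma is ranked higher on 2 ballots, Beta on 15. Beta wins 15–2.
No project is winless: Zeta beats Gamma; Sigma beats Zeta; Gamma beats Sigma; Beta beats Zeta. There is no Condorcet loser.

none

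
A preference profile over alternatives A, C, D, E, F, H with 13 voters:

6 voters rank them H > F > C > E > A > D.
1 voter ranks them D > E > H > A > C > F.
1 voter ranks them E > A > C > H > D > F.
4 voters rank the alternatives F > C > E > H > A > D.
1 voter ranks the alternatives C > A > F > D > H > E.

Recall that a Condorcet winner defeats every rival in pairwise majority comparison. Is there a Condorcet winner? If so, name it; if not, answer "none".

Pairwise majorities:
A vs C: C wins 11–2.
A vs D: A wins 12–1.
A–E: E 12–1.
A vs F: F wins 10–3.
A–H: H 11–2.
C vs D: C wins 12–1.
C–E: C 11–2.
C vs F: F, 10–3.
C–H: H 7–6.
D–E: E 11–2.
D vs F: F wins 11–2.
D vs H: H wins 11–2.
E vs F: F, 11–2.
E–H: H 7–6.
F–H: H 8–5.
H wins every pairwise contest, so H is the Condorcet winner.

H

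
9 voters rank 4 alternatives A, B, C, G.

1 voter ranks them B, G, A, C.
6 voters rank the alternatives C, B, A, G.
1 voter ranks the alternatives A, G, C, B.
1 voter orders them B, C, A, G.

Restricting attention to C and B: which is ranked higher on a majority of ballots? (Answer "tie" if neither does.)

Ballots ranking C above B: 6 + 1 = 7.
Ballots ranking B above C: 9 − 7 = 2.
C wins the head-to-head 7–2.

C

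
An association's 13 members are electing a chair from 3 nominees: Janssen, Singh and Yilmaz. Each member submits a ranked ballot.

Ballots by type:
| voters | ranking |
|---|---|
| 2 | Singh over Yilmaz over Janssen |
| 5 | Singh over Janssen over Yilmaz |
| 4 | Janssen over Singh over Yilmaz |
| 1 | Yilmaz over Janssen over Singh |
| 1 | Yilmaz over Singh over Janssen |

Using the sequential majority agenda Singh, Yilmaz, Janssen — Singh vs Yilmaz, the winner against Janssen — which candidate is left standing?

Singh

Round 1: Singh vs Yilmaz — 11–2, Singh advances.
Round 2: Singh vs Janssen — 8–5, Singh advances.
The agenda winner is Singh.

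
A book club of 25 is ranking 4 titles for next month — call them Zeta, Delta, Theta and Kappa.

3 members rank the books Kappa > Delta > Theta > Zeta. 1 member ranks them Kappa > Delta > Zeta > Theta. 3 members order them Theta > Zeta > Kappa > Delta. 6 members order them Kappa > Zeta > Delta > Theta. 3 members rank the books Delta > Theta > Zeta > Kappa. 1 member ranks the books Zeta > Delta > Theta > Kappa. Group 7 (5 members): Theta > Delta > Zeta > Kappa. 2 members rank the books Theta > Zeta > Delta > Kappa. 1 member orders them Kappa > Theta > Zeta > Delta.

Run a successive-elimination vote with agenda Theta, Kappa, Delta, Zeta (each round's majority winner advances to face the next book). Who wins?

Round 1: Theta vs Kappa — 14–11, Theta advances.
Round 2: Theta vs Delta — 11–14, Delta advances.
Round 3: Delta vs Zeta — 12–13, Zeta advances.
The agenda winner is Zeta.

Zeta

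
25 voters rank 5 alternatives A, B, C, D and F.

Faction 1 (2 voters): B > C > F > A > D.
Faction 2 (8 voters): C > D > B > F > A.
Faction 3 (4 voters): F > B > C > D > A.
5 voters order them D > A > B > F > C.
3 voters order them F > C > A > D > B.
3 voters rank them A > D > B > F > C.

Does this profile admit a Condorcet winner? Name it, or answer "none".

Pairwise majorities:
A vs B: 5+3+3 = 11 for A, 14 for B — B by 14–11.
A vs C: A is ranked higher on 5+3 = 8 ballots, C on 17. C wins 17–8.
A vs D: A is ranked higher on 2+3+3 = 8 ballots, D on 17. D wins 17–8.
A vs F: A preferred on 5+3 = 8 ballots; F wins 17–8.
B vs C: B preferred on 2+4+5+3 = 14 ballots; B wins 14–11.
B vs D: 2+4 = 6 for B, 19 for D — D by 19–6.
B vs F: 2+8+5+3 = 18 for B, 7 for F — B by 18–7.
C vs D: C is ranked higher on 2+8+4+3 = 17 ballots, D on 8. C wins 17–8.
C vs F: C is ranked higher on 2+8 = 10 ballots, F on 15. F wins 15–10.
D vs F: 8+5+3 = 16 for D, 9 for F — D by 16–9.
Each alternative drops at least one matchup (A loses to B; B loses to D; C loses to B; D loses to C; F loses to B); the cycle B → C → D → B rules out a Condorcet winner.

none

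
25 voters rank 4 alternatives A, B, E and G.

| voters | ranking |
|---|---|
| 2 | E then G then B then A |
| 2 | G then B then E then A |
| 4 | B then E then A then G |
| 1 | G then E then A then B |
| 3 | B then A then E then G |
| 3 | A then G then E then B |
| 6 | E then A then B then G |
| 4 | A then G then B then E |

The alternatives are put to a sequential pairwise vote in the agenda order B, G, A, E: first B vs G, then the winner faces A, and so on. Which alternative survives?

Round 1: B vs G — 13–12, B advances.
Round 2: B vs A — 11–14, A advances.
Round 3: A vs E — 10–15, E advances.
E survives the agenda.

E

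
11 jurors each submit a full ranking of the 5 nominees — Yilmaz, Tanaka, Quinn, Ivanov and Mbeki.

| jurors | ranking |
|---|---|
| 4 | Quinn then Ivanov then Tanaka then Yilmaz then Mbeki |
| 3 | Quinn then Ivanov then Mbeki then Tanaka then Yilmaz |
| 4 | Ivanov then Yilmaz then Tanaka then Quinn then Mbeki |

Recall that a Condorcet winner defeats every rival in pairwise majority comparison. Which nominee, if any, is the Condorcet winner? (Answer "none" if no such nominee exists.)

Quinn

Head-to-head results (11 jurors):
Yilmaz vs Tanaka: 4 for Yilmaz, 7 for Tanaka — Tanaka by 7–4.
Yilmaz–Quinn: Quinn 7–4.
Yilmaz–Ivanov: Ivanov 11–0.
Yilmaz vs Mbeki: Yilmaz is ranked higher on 4+4 = 8 ballots, Mbeki on 3. Yilmaz wins 8–3.
Tanaka vs Quinn: Quinn wins 7–4.
Tanaka vs Ivanov: Ivanov, 11–0.
Tanaka vs Mbeki: 4+4 = 8 for Tanaka, 3 for Mbeki — Tanaka by 8–3.
Quinn vs Ivanov: Quinn is ranked higher on 4+3 = 7 ballots, Ivanov on 4. Quinn wins 7–4.
Quinn vs Mbeki: Quinn preferred on 4+3+4 = 11 ballots; Quinn wins 11–0.
Ivanov vs Mbeki: 11 to 0, Ivanov.
Quinn defeats every rival head-to-head and is the Condorcet winner.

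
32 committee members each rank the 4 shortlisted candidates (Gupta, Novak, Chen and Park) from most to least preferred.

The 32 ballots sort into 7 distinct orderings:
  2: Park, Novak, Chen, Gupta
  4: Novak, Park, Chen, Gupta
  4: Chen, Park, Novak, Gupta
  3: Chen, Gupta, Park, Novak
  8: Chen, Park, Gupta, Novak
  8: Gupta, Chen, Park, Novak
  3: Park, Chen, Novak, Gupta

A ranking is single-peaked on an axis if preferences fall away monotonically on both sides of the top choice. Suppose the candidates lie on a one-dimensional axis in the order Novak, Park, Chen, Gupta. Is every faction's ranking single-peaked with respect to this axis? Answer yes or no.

Axis positions: Novak=1, Park=2, Chen=3, Gupta=4.
Faction 1 (peak Park at position 2): ranking walks positions 2-1-3-4, expanding outward from the peak — single-peaked.
Faction 2 (peak Novak at position 1): ranking walks positions 1-2-3-4, expanding outward from the peak — single-peaked.
Faction 3 (peak Chen at position 3): ranking walks positions 3-2-1-4, expanding outward from the peak — single-peaked.
Faction 4 (peak Chen at position 3): ranking walks positions 3-4-2-1, expanding outward from the peak — single-peaked.
Faction 5 (peak Chen at position 3): ranking walks positions 3-2-4-1, expanding outward from the peak — single-peaked.
Faction 6 (peak Gupta at position 4): ranking walks positions 4-3-2-1, expanding outward from the peak — single-peaked.
Faction 7 (peak Park at position 2): ranking walks positions 2-3-1-4, expanding outward from the peak — single-peaked.
Every ranking is single-peaked on this axis.

yes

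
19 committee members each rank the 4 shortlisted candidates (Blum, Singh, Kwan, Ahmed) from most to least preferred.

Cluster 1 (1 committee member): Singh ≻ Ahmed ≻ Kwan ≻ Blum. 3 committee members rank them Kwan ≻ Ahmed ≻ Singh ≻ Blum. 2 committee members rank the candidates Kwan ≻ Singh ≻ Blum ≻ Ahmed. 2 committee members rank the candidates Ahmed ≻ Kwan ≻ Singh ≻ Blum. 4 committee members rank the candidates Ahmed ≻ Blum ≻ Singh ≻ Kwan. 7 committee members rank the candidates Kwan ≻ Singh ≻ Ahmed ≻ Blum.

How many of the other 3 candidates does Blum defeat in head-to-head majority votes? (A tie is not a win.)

0

Blum against each rival (19 committee members):
Blum vs Singh: Blum is ranked higher on 4 ballots, Singh on 15. Singh wins 15–4.
Blum–Kwan: Kwan 15–4.
Blum vs Ahmed: Blum preferred on 2 ballots; Ahmed wins 17–2.
Blum beats no one; loses to Singh, Kwan, Ahmed — 0 pairwise wins.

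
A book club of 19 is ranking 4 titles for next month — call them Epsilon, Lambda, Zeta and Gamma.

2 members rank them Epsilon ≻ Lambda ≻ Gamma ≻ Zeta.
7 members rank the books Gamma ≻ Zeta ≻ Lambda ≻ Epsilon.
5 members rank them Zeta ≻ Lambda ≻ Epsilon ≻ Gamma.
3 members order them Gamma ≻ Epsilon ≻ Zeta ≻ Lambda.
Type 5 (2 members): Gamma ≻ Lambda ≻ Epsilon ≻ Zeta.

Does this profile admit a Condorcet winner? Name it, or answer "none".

Check each pair by majority over 19 ballots:
Epsilon vs Lambda: Epsilon is ranked higher on 2+3 = 5 ballots, Lambda on 14. Lambda wins 14–5.
Epsilon vs Zeta: 7 to 12, Zeta.
Epsilon vs Gamma: 2+5 = 7 for Epsilon, 12 for Gamma — Gamma by 12–7.
Lambda vs Zeta: Lambda is ranked higher on 2+2 = 4 ballots, Zeta on 15. Zeta wins 15–4.
Lambda vs Gamma: 7 to 12, Gamma.
Zeta vs Gamma: 5 for Zeta, 14 for Gamma — Gamma by 14–5.
Gamma beats each of Epsilon, Lambda, Zeta — Gamma is the Condorcet winner.

Gamma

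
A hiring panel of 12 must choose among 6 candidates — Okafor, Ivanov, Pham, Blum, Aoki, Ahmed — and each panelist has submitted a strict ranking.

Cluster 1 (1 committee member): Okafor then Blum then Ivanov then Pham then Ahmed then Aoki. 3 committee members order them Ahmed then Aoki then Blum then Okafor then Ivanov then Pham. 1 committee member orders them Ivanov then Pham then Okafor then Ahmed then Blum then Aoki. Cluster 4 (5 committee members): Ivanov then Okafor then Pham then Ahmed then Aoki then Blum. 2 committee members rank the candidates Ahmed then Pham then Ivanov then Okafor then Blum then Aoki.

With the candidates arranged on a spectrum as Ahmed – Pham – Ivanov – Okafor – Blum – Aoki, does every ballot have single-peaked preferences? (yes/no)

no

Axis positions: Ahmed=1, Pham=2, Ivanov=3, Okafor=4, Blum=5, Aoki=6.
Cluster 1 (peak Okafor at position 4): ranking walks positions 4-5-3-2-1-6, expanding outward from the peak — single-peaked.
Cluster 2: ranking walks positions 1-6-5-4-3-2; Aoki is ranked above Pham even though Pham lies between Aoki and the peak Ahmed on the axis — preferences dip and rise again. Not single-peaked.
Cluster 3 (peak Ivanov at position 3): ranking walks positions 3-2-4-1-5-6, expanding outward from the peak — single-peaked.
Cluster 4: ranking walks positions 3-4-2-1-6-5; Aoki is ranked above Blum even though Blum lies between Aoki and the peak Ivanov on the axis — preferences dip and rise again. Not single-peaked.
Cluster 5 (peak Ahmed at position 1): ranking walks positions 1-2-3-4-5-6, expanding outward from the peak — single-peaked.
Cluster 2 violates single-peakedness, so the profile is not single-peaked on this axis.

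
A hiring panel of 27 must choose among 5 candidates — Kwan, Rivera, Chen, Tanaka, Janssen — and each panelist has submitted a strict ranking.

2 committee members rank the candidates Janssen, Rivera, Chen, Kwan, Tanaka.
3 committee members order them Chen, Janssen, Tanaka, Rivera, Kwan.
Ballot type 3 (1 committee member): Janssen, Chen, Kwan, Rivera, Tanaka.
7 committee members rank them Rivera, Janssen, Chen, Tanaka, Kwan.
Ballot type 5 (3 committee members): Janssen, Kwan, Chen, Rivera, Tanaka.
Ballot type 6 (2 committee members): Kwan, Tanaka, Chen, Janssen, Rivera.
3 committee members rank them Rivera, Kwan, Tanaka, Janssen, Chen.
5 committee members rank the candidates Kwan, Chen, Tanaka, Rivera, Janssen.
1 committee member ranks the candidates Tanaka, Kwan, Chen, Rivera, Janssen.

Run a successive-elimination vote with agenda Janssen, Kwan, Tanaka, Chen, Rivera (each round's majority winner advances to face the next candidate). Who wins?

Rivera

Round 1: Janssen vs Kwan — 16–11, Janssen advances.
Round 2: Janssen vs Tanaka — 16–11, Janssen advances.
Round 3: Janssen vs Chen — 16–11, Janssen advances.
Round 4: Janssen vs Rivera — 11–16, Rivera advances.
Rivera survives the agenda.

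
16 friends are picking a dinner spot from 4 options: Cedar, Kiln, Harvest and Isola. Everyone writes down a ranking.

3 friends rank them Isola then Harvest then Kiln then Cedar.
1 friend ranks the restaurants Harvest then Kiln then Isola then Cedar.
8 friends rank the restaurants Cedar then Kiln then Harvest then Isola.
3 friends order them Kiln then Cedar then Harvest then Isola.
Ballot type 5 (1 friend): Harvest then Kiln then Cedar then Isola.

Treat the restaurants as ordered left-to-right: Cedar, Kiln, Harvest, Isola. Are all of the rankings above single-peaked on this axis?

yes

Axis positions: Cedar=1, Kiln=2, Harvest=3, Isola=4.
Ballot type 1 (peak Isola at position 4): ranking walks positions 4-3-2-1, expanding outward from the peak — single-peaked.
Ballot type 2 (peak Harvest at position 3): ranking walks positions 3-2-4-1, expanding outward from the peak — single-peaked.
Ballot type 3 (peak Cedar at position 1): ranking walks positions 1-2-3-4, expanding outward from the peak — single-peaked.
Ballot type 4 (peak Kiln at position 2): ranking walks positions 2-1-3-4, expanding outward from the peak — single-peaked.
Ballot type 5 (peak Harvest at position 3): ranking walks positions 3-2-1-4, expanding outward from the peak — single-peaked.
Every ranking is single-peaked on this axis.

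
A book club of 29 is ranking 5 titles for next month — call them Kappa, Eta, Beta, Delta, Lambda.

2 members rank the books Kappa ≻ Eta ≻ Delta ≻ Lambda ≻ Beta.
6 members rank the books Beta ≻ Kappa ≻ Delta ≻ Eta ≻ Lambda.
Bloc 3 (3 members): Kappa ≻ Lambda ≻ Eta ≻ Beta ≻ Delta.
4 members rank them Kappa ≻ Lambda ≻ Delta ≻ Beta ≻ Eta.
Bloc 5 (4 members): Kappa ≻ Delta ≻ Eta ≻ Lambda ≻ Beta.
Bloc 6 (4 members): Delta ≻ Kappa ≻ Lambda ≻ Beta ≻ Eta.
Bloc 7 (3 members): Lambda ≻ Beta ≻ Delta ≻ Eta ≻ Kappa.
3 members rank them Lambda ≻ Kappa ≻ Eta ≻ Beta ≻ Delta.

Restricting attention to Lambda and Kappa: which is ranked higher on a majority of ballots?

Ballots ranking Lambda above Kappa: 3 + 3 = 6.
Ballots ranking Kappa above Lambda: 29 − 6 = 23.
Kappa wins the head-to-head 23–6.

Kappa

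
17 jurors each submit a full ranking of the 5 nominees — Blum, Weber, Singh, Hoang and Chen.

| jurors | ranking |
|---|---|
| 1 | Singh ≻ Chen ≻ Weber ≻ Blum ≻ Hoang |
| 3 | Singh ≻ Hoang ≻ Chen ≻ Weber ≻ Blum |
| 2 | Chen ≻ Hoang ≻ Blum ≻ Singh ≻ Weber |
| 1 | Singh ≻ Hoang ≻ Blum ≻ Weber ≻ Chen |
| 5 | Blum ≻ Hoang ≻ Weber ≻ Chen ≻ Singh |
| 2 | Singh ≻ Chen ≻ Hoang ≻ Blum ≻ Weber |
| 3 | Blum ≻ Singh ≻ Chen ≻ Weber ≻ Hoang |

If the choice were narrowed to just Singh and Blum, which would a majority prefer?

Ballots ranking Singh above Blum: 1 + 3 + 1 + 2 = 7.
Ballots ranking Blum above Singh: 17 − 7 = 10.
Blum wins the head-to-head 10–7.

Blum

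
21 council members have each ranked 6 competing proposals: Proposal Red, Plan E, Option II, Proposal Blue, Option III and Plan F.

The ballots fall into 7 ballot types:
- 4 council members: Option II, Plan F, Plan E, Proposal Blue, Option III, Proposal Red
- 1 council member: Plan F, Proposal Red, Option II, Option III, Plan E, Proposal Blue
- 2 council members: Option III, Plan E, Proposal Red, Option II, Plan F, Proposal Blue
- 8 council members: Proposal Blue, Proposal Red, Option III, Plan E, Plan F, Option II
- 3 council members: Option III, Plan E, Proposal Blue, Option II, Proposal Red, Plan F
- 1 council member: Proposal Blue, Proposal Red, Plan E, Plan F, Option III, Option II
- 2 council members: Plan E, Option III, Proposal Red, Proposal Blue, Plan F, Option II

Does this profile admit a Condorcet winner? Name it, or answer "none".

Head-to-head results (21 council members):
Proposal Red vs Plan E: Proposal Red preferred on 1+8+1 = 10 ballots; Plan E wins 11–10.
Proposal Red vs Option II: Proposal Red is ranked higher on 1+2+8+1+2 = 14 ballots, Option II on 7. Proposal Red wins 14–7.
Proposal Red vs Proposal Blue: 1+2+2 = 5 for Proposal Red, 16 for Proposal Blue — Proposal Blue by 16–5.
Proposal Red vs Option III: 1+8+1 = 10 for Proposal Red, 11 for Option III — Option III by 11–10.
Proposal Red vs Plan F: 2+8+3+1+2 = 16 for Proposal Red, 5 for Plan F — Proposal Red by 16–5.
Plan E vs Option II: Plan E is ranked higher on 2+8+3+1+2 = 16 ballots, Option II on 5. Plan E wins 16–5.
Plan E vs Proposal Blue: 4+1+2+3+2 = 12 for Plan E, 9 for Proposal Blue — Plan E by 12–9.
Plan E vs Option III: Plan E preferred on 4+1+2 = 7 ballots; Option III wins 14–7.
Plan E vs Plan F: Plan E preferred on 2+8+3+1+2 = 16 ballots; Plan E wins 16–5.
Option II vs Proposal Blue: 4+1+2 = 7 for Option II, 14 for Proposal Blue — Proposal Blue by 14–7.
Option II vs Option III: 4+1 = 5 for Option II, 16 for Option III — Option III by 16–5.
Option II vs Plan F: 4+2+3 = 9 for Option II, 12 for Plan F — Plan F by 12–9.
Proposal Blue vs Option III: 13 to 8, Proposal Blue.
Proposal Blue vs Plan F: 14 to 7, Proposal Blue.
Option III vs Plan F: 15 to 6, Option III.
Each option drops at least one matchup (Proposal Red loses to Plan E; Plan E loses to Option III; Option II loses to Proposal Red; Proposal Blue loses to Plan E; Option III loses to Proposal Blue; Plan F loses to Proposal Red); the cycle Plan E beats Proposal Blue beats Option III beats Plan E rules out a Condorcet winner.

none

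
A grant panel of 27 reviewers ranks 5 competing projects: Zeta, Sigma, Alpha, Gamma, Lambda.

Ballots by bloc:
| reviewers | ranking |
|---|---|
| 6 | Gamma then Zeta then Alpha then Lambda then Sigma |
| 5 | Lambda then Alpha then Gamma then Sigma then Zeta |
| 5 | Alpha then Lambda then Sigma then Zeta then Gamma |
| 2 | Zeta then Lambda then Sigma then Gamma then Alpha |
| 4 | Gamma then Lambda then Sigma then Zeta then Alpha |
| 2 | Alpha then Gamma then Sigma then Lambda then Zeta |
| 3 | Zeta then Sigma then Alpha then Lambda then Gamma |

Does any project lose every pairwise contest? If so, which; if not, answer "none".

none

Head-to-head results (27 reviewers):
Zeta vs Sigma: 11 to 16, Sigma.
Zeta vs Alpha: 15 to 12, Zeta.
Zeta vs Gamma: Gamma, 17–10.
Zeta vs Lambda: 6+2+3 = 11 for Zeta, 16 for Lambda — Lambda by 16–11.
Sigma vs Alpha: Alpha wins 18–9.
Sigma vs Gamma: Sigma is ranked higher on 5+2+3 = 10 ballots, Gamma on 17. Gamma wins 17–10.
Sigma vs Lambda: Lambda, 22–5.
Alpha–Gamma: Alpha 15–12.
Alpha vs Lambda: 16 to 11, Alpha.
Gamma vs Lambda: 12 to 15, Lambda.
No project is winless: Zeta beats Alpha; Sigma beats Zeta; Alpha beats Sigma; Gamma beats Zeta; Lambda beats Zeta. There is no Condorcet loser.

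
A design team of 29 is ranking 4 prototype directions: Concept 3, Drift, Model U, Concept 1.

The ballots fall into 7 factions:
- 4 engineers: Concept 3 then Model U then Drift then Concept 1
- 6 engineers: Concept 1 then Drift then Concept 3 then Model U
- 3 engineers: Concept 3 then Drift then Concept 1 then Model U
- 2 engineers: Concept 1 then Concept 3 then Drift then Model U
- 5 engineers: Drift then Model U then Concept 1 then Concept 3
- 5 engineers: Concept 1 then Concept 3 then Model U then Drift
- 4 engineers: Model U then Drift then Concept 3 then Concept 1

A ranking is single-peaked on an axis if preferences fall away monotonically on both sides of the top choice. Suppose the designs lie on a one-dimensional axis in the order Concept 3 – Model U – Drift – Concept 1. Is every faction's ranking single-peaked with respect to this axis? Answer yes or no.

no

Axis positions: Concept 3=1, Model U=2, Drift=3, Concept 1=4.
Faction 1 (peak Concept 3 at position 1): ranking walks positions 1-2-3-4, expanding outward from the peak — single-peaked.
Faction 2: ranking walks positions 4-3-1-2; Concept 3 is ranked above Model U even though Model U lies between Concept 3 and the peak Concept 1 on the axis — preferences dip and rise again. Not single-peaked.
Faction 3: ranking walks positions 1-3-4-2; Drift is ranked above Model U even though Model U lies between Drift and the peak Concept 3 on the axis — preferences dip and rise again. Not single-peaked.
Faction 4: ranking walks positions 4-1-3-2; Concept 3 is ranked above Drift even though Drift lies between Concept 3 and the peak Concept 1 on the axis — preferences dip and rise again. Not single-peaked.
Faction 5 (peak Drift at position 3): ranking walks positions 3-2-4-1, expanding outward from the peak — single-peaked.
Faction 6: ranking walks positions 4-1-2-3; Concept 3 is ranked above Drift even though Drift lies between Concept 3 and the peak Concept 1 on the axis — preferences dip and rise again. Not single-peaked.
Faction 7 (peak Model U at position 2): ranking walks positions 2-3-1-4, expanding outward from the peak — single-peaked.
Faction 2 violates single-peakedness, so the profile is not single-peaked on this axis.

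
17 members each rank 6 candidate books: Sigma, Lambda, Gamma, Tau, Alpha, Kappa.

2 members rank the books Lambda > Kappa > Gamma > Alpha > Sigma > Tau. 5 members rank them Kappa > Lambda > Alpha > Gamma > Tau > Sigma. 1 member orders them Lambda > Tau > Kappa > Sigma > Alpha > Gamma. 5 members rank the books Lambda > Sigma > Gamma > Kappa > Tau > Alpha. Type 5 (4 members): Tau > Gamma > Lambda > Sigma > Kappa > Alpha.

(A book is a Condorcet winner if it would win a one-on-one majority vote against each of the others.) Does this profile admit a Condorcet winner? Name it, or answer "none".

Pairwise majorities:
Sigma vs Lambda: Lambda wins 17–0.
Sigma–Gamma: Gamma 11–6.
Sigma vs Tau: Tau wins 10–7.
Sigma vs Alpha: Sigma, 10–7.
Sigma vs Kappa: Sigma wins 9–8.
Lambda–Gamma: Lambda 13–4.
Lambda vs Tau: Lambda wins 13–4.
Lambda vs Alpha: Lambda, 17–0.
Lambda vs Kappa: Lambda wins 12–5.
Gamma vs Tau: Gamma, 12–5.
Gamma–Alpha: Gamma 11–6.
Gamma vs Kappa: Gamma wins 9–8.
Tau–Alpha: Tau 10–7.
Tau vs Kappa: Kappa, 12–5.
Alpha vs Kappa: Kappa, 17–0.
Lambda beats each of Sigma, Gamma, Tau, Alpha, Kappa — Lambda is the Condorcet winner.

Lambda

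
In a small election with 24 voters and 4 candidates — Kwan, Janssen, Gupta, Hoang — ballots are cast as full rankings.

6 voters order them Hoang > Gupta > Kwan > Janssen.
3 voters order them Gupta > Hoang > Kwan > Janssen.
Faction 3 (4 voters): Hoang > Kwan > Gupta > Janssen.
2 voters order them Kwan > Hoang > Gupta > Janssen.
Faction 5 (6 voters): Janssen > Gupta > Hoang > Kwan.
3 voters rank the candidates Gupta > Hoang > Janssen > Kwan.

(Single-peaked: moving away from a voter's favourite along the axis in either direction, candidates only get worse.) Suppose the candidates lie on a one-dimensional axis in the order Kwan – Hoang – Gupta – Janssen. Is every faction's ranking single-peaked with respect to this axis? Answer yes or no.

yes

Axis positions: Kwan=1, Hoang=2, Gupta=3, Janssen=4.
Faction 1 (peak Hoang at position 2): ranking walks positions 2-3-1-4, expanding outward from the peak — single-peaked.
Faction 2 (peak Gupta at position 3): ranking walks positions 3-2-1-4, expanding outward from the peak — single-peaked.
Faction 3 (peak Hoang at position 2): ranking walks positions 2-1-3-4, expanding outward from the peak — single-peaked.
Faction 4 (peak Kwan at position 1): ranking walks positions 1-2-3-4, expanding outward from the peak — single-peaked.
Faction 5 (peak Janssen at position 4): ranking walks positions 4-3-2-1, expanding outward from the peak — single-peaked.
Faction 6 (peak Gupta at position 3): ranking walks positions 3-2-4-1, expanding outward from the peak — single-peaked.
Every ranking is single-peaked on this axis.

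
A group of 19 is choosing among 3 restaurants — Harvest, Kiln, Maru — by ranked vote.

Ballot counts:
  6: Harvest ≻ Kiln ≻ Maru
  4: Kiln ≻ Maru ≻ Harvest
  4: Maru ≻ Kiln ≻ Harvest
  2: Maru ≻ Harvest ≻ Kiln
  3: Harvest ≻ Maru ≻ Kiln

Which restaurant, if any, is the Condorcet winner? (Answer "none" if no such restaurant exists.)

none

Head-to-head results (19 friends):
Harvest vs Kiln: Harvest, 11–8.
Harvest vs Maru: Maru, 10–9.
Kiln vs Maru: 6+4 = 10 for Kiln, 9 for Maru — Kiln by 10–9.
Every restaurant loses at least once (Harvest loses to Maru; Kiln loses to Harvest; Maru loses to Kiln). The majority relation contains the cycle Harvest beats Kiln beats Maru beats Harvest, so there is no Condorcet winner.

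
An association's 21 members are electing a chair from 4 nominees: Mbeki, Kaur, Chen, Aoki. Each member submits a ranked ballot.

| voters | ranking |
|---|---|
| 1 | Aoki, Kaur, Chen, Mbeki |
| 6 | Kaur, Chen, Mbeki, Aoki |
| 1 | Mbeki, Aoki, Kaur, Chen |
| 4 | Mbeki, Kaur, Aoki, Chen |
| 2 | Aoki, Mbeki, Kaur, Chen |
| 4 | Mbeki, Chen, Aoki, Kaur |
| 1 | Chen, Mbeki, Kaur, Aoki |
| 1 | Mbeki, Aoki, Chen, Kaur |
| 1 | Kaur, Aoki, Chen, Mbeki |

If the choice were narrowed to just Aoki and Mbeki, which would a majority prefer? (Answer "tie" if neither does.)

Ballots ranking Aoki above Mbeki: 1 + 2 + 1 = 4.
Ballots ranking Mbeki above Aoki: 21 − 4 = 17.
Mbeki wins the head-to-head 17–4.

Mbeki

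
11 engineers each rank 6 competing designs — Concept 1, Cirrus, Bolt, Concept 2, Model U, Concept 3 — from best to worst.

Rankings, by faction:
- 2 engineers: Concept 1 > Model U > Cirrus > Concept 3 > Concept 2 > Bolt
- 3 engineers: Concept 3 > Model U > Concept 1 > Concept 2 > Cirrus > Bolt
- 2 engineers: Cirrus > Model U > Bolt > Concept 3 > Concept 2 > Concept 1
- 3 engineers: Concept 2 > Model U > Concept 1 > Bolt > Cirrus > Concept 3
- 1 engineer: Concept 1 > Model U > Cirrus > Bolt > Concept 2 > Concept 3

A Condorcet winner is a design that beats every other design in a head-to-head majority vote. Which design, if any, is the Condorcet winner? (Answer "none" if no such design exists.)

Pairwise majorities:
Concept 1 vs Cirrus: 2+3+3+1 = 9 for Concept 1, 2 for Cirrus — Concept 1 by 9–2.
Concept 1 vs Bolt: 2+3+3+1 = 9 for Concept 1, 2 for Bolt — Concept 1 by 9–2.
Concept 1 vs Concept 2: 6 to 5, Concept 1.
Concept 1 vs Model U: Concept 1 preferred on 2+1 = 3 ballots; Model U wins 8–3.
Concept 1 vs Concept 3: Concept 1 is ranked higher on 2+3+1 = 6 ballots, Concept 3 on 5. Concept 1 wins 6–5.
Cirrus vs Bolt: Cirrus preferred on 2+3+2+1 = 8 ballots; Cirrus wins 8–3.
Cirrus vs Concept 2: 2+2+1 = 5 for Cirrus, 6 for Concept 2 — Concept 2 by 6–5.
Cirrus vs Model U: Cirrus is ranked higher on 2 ballots, Model U on 9. Model U wins 9–2.
Cirrus vs Concept 3: Cirrus is ranked higher on 2+2+3+1 = 8 ballots, Concept 3 on 3. Cirrus wins 8–3.
Bolt vs Concept 2: 2+1 = 3 for Bolt, 8 for Concept 2 — Concept 2 by 8–3.
Bolt vs Model U: 0 to 11, Model U.
Bolt vs Concept 3: 2+3+1 = 6 for Bolt, 5 for Concept 3 — Bolt by 6–5.
Concept 2 vs Model U: Concept 2 is ranked higher on 3 ballots, Model U on 8. Model U wins 8–3.
Concept 2 vs Concept 3: Concept 2 is ranked higher on 3+1 = 4 ballots, Concept 3 on 7. Concept 3 wins 7–4.
Model U vs Concept 3: 8 to 3, Model U.
Model U beats each of Concept 1, Cirrus, Bolt, Concept 2, Concept 3 — Model U is the Condorcet winner.

Model U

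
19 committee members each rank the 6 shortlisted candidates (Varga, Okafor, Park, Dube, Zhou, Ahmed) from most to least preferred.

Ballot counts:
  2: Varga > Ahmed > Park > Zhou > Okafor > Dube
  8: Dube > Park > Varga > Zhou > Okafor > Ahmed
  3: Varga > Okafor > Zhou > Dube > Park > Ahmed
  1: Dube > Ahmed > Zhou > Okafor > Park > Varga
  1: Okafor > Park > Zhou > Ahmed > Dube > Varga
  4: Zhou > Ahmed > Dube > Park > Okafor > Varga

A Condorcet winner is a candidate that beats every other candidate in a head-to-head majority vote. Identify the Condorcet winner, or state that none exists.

Head-to-head results (19 committee members):
Varga vs Okafor: Varga preferred on 2+8+3 = 13 ballots; Varga wins 13–6.
Varga vs Park: 2+3 = 5 for Varga, 14 for Park — Park by 14–5.
Varga vs Dube: 5 to 14, Dube.
Varga vs Zhou: Varga preferred on 2+8+3 = 13 ballots; Varga wins 13–6.
Varga vs Ahmed: Varga is ranked higher on 2+8+3 = 13 ballots, Ahmed on 6. Varga wins 13–6.
Okafor vs Park: 5 to 14, Park.
Okafor vs Dube: 2+3+1 = 6 for Okafor, 13 for Dube — Dube by 13–6.
Okafor vs Zhou: 3+1 = 4 for Okafor, 15 for Zhou — Zhou by 15–4.
Okafor vs Ahmed: Okafor preferred on 8+3+1 = 12 ballots; Okafor wins 12–7.
Park vs Dube: Park is ranked higher on 2+1 = 3 ballots, Dube on 16. Dube wins 16–3.
Park vs Zhou: Park is ranked higher on 2+8+1 = 11 ballots, Zhou on 8. Park wins 11–8.
Park vs Ahmed: Park preferred on 8+3+1 = 12 ballots; Park wins 12–7.
Dube vs Zhou: Dube is ranked higher on 8+1 = 9 ballots, Zhou on 10. Zhou wins 10–9.
Dube vs Ahmed: Dube preferred on 8+3+1 = 12 ballots; Dube wins 12–7.
Zhou vs Ahmed: Zhou is ranked higher on 8+3+1+4 = 16 ballots, Ahmed on 3. Zhou wins 16–3.
No candidate is unbeaten: Varga loses to Park; Okafor loses to Varga; Park loses to Dube; Dube loses to Zhou; Zhou loses to Varga; Ahmed loses to Varga. In particular Varga beats Zhou beats Dube beats Varga is a majority cycle — no Condorcet winner exists.

none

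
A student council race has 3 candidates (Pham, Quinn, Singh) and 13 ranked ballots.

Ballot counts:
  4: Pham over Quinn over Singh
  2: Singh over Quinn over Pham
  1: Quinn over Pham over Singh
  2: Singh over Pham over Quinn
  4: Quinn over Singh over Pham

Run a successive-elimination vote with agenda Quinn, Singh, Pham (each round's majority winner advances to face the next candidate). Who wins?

Quinn

Round 1: Quinn vs Singh — 9–4, Quinn advances.
Round 2: Quinn vs Pham — 7–6, Quinn advances.
The agenda winner is Quinn.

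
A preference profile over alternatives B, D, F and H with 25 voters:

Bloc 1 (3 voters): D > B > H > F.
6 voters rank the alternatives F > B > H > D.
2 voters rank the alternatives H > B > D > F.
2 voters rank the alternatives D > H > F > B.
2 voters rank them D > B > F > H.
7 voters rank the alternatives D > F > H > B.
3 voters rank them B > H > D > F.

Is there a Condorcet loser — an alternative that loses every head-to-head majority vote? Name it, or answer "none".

H

Pairwise majorities:
B vs D: B preferred on 6+2+3 = 11 ballots; D wins 14–11.
B vs F: F wins 15–10.
B–H: B 14–11.
D vs F: D preferred on 3+2+2+2+7+3 = 19 ballots; D wins 19–6.
D vs H: 14 to 11, D.
F vs H: F preferred on 6+2+7 = 15 ballots; F wins 15–10.
H loses to every other alternative — it is the Condorcet loser.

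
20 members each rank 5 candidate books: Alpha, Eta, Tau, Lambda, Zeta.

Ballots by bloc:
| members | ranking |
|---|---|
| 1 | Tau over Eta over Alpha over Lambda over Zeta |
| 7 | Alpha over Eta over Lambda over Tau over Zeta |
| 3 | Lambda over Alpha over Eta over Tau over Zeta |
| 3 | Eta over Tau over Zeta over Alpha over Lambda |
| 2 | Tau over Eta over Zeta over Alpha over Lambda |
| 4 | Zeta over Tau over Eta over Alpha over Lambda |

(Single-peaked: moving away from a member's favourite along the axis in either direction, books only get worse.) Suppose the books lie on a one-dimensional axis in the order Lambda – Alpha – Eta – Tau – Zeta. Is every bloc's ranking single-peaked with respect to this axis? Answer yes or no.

Axis positions: Lambda=1, Alpha=2, Eta=3, Tau=4, Zeta=5.
Bloc 1 (peak Tau at position 4): ranking walks positions 4-3-2-1-5, expanding outward from the peak — single-peaked.
Bloc 2 (peak Alpha at position 2): ranking walks positions 2-3-1-4-5, expanding outward from the peak — single-peaked.
Bloc 3 (peak Lambda at position 1): ranking walks positions 1-2-3-4-5, expanding outward from the peak — single-peaked.
Bloc 4 (peak Eta at position 3): ranking walks positions 3-4-5-2-1, expanding outward from the peak — single-peaked.
Bloc 5 (peak Tau at position 4): ranking walks positions 4-3-5-2-1, expanding outward from the peak — single-peaked.
Bloc 6 (peak Zeta at position 5): ranking walks positions 5-4-3-2-1, expanding outward from the peak — single-peaked.
Every ranking is single-peaked on this axis.

yes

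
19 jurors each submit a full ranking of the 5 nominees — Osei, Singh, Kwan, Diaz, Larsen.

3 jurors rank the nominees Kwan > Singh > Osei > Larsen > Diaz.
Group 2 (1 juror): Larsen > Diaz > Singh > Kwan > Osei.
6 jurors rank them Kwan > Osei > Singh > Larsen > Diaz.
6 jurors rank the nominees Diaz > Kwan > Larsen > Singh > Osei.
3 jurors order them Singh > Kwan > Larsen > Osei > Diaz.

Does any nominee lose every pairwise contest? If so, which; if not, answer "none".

Pairwise majorities:
Osei vs Singh: Singh, 13–6.
Osei vs Kwan: Kwan wins 19–0.
Osei vs Diaz: Osei, 12–7.
Osei vs Larsen: Larsen wins 10–9.
Singh vs Kwan: Singh is ranked higher on 1+3 = 4 ballots, Kwan on 15. Kwan wins 15–4.
Singh vs Diaz: 12 to 7, Singh.
Singh vs Larsen: 3+6+3 = 12 for Singh, 7 for Larsen — Singh by 12–7.
Kwan vs Diaz: Kwan, 12–7.
Kwan vs Larsen: 18 to 1, Kwan.
Diaz vs Larsen: 6 for Diaz, 13 for Larsen — Larsen by 13–6.
Only Diaz has no wins; Diaz is the Condorcet loser.

Diaz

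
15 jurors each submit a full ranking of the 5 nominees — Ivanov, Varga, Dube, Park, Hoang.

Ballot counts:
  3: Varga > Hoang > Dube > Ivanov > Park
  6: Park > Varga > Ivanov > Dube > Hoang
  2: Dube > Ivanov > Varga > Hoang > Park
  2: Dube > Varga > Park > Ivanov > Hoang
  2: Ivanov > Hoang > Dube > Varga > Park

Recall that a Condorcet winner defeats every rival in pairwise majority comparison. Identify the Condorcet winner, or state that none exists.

Head-to-head results (15 jurors):
Ivanov–Varga: Varga 11–4.
Ivanov vs Dube: Ivanov wins 8–7.
Ivanov vs Park: Park, 8–7.
Ivanov vs Hoang: Ivanov wins 12–3.
Varga–Dube: Varga 9–6.
Varga–Park: Varga 9–6.
Varga vs Hoang: Varga, 13–2.
Dube vs Park: Dube wins 9–6.
Dube vs Hoang: Dube wins 10–5.
Park vs Hoang: Park, 8–7.
Varga beats each of Ivanov, Dube, Park, Hoang — Varga is the Condorcet winner.

Varga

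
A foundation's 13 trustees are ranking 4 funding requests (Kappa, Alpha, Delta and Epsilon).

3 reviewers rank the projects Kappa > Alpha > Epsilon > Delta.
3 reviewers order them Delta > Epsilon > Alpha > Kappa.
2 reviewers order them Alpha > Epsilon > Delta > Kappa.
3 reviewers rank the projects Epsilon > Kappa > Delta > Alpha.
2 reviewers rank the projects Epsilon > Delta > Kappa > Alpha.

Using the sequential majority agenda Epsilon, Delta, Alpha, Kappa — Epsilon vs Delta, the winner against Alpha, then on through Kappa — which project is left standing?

Epsilon

Round 1: Epsilon vs Delta — 10–3, Epsilon advances.
Round 2: Epsilon vs Alpha — 8–5, Epsilon advances.
Round 3: Epsilon vs Kappa — 10–3, Epsilon advances.
Epsilon survives the agenda.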